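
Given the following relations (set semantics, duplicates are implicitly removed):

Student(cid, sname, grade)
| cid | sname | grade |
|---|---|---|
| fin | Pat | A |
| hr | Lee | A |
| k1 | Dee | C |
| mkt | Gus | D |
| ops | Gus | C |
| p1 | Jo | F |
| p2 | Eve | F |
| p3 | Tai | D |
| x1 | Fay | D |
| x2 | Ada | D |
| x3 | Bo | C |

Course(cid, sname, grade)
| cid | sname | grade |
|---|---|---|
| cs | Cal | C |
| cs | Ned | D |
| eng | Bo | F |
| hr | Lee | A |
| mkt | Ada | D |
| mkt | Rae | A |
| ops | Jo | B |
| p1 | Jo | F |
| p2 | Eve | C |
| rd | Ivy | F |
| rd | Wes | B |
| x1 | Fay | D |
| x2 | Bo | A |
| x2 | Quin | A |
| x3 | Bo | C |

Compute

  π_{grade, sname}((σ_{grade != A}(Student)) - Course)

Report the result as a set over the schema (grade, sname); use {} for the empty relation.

Apply σ_{grade != A}; surviving tuples: {(k1, Dee, C), (mkt, Gus, D), (ops, Gus, C), (p1, Jo, F), (p2, Eve, F), (p3, Tai, D), (x1, Fay, D), (x2, Ada, D), (x3, Bo, C)}
Taking the difference: {(k1, Dee, C), (mkt, Gus, D), (ops, Gus, C), (p2, Eve, F), (p3, Tai, D), (x2, Ada, D)}
Keep only column(s) grade, sname: {(C, Dee), (C, Gus), (D, Ada), (D, Gus), (D, Tai), (F, Eve)}

{(C, Dee), (C, Gus), (D, Ada), (D, Gus), (D, Tai), (F, Eve)}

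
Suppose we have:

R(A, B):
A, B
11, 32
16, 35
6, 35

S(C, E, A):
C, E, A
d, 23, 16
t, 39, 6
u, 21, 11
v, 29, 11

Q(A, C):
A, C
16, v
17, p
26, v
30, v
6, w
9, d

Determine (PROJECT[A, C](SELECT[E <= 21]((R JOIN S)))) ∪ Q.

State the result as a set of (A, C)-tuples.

Natural join on A: {(11, 32, u, 21), (11, 32, v, 29), (16, 35, d, 23), (6, 35, t, 39)}
σ[E <= 21]: keep tuples satisfying E <= 21 → {(11, 32, u, 21)}
π_{A, C} gives {(11, u)}.
Union: {(11, u)} with {(16, v), (17, p), (26, v), (30, v), (6, w), (9, d)} → {(11, u), (16, v), (17, p), (26, v), (30, v), (6, w), (9, d)}

{(11, u), (16, v), (17, p), (26, v), (30, v), (6, w), (9, d)}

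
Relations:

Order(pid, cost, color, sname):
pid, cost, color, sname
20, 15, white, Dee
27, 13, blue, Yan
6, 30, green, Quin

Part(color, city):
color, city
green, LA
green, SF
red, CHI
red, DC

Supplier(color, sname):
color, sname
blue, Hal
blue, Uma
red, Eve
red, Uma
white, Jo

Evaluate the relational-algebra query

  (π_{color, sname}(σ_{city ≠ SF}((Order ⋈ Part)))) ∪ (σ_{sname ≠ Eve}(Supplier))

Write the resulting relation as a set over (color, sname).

Natural join on color: {(6, 30, green, Quin, LA), (6, 30, green, Quin, SF)}
Apply σ_{city ≠ SF}; surviving tuples: {(6, 30, green, Quin, LA)}
π_{color, sname} gives {(green, Quin)}.
Apply σ_{sname ≠ Eve}; surviving tuples: {(blue, Hal), (blue, Uma), (red, Uma), (white, Jo)}
Set union of the two operands is {(blue, Hal), (blue, Uma), (green, Quin), (red, Uma), (white, Jo)}.

{(blue, Hal), (blue, Uma), (green, Quin), (red, Uma), (white, Jo)}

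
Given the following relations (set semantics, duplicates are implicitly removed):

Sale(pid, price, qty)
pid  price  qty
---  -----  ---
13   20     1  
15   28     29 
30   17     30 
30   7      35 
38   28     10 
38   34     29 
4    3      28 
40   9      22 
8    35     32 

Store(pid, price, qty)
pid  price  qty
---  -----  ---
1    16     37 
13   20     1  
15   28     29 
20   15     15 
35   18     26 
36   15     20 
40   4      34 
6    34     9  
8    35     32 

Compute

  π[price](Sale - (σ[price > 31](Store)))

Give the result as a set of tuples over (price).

Filtering on price > 31 leaves {(6, 34, 9), (8, 35, 32)}.
Taking the difference: {(13, 20, 1), (15, 28, 29), (30, 17, 30), (30, 7, 35), (38, 28, 10), (38, 34, 29), (4, 3, 28), (40, 9, 22)}
Keep only column(s) price (1 duplicate(s) eliminated): {17, 20, 28, 3, 34, 7, 9}

{17, 20, 28, 3, 34, 7, 9}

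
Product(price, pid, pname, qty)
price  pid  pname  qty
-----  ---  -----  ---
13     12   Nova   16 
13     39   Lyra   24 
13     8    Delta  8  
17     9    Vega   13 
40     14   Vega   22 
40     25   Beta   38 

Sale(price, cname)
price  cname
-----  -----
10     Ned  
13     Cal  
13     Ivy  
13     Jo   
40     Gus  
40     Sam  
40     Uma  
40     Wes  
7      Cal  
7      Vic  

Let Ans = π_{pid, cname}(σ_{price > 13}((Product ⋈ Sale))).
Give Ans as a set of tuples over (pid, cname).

{(14, Gus), (14, Sam), (14, Uma), (14, Wes), (25, Gus), (25, Sam), (25, Uma), (25, Wes)}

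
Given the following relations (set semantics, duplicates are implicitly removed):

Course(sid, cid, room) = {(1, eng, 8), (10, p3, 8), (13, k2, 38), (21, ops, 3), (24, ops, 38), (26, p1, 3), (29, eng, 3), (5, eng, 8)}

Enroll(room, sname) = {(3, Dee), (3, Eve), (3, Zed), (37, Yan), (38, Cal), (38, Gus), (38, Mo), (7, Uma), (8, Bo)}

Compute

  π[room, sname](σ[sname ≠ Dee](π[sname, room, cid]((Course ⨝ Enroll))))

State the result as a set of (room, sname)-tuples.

{(3, Eve), (3, Zed), (38, Cal), (38, Gus), (38, Mo), (8, Bo)}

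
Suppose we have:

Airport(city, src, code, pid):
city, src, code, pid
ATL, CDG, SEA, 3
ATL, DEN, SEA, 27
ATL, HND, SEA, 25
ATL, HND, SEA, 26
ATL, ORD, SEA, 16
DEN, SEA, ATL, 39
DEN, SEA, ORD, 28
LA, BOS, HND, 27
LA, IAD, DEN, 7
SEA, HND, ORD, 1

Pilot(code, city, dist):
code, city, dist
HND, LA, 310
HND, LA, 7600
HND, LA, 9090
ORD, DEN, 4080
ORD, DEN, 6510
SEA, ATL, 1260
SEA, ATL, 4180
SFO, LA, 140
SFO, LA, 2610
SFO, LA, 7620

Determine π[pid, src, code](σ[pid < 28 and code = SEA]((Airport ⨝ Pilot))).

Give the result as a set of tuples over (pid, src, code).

Airport ⋈ Pilot (natural join on city, code): {(ATL, CDG, SEA, 3, 1260), (ATL, CDG, SEA, 3, 4180), (ATL, DEN, SEA, 27, 1260), (ATL, DEN, SEA, 27, 4180), (ATL, HND, SEA, 25, 1260), (ATL, HND, SEA, 25, 4180), (ATL, HND, SEA, 26, 1260), (ATL, HND, SEA, 26, 4180), (ATL, ORD, SEA, 16, 1260), (ATL, ORD, SEA, 16, 4180), (DEN, SEA, ORD, 28, 4080), (DEN, SEA, ORD, 28, 6510), (LA, BOS, HND, 27, 310), (LA, BOS, HND, 27, 7600), (LA, BOS, HND, 27, 9090)}
Apply σ_{pid < 28 and code = SEA}; surviving tuples: {(ATL, CDG, SEA, 3, 1260), (ATL, CDG, SEA, 3, 4180), (ATL, DEN, SEA, 27, 1260), (ATL, DEN, SEA, 27, 4180), (ATL, HND, SEA, 25, 1260), (ATL, HND, SEA, 25, 4180), (ATL, HND, SEA, 26, 1260), (ATL, HND, SEA, 26, 4180), (ATL, ORD, SEA, 16, 1260), (ATL, ORD, SEA, 16, 4180)}
Projecting to pid, src, code (5 duplicate(s) eliminated): {(16, ORD, SEA), (25, HND, SEA), (26, HND, SEA), (27, DEN, SEA), (3, CDG, SEA)}

{(16, ORD, SEA), (25, HND, SEA), (26, HND, SEA), (27, DEN, SEA), (3, CDG, SEA)}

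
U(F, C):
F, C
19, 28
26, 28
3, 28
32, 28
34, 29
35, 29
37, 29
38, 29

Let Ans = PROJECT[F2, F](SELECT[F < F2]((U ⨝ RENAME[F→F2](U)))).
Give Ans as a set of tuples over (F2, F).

{(19, 3), (26, 19), (26, 3), (32, 19), (32, 26), (32, 3), (35, 34), (37, 34), (37, 35), (38, 34), (38, 35), (38, 37)}

ρ[F→F2]: schema becomes (F2, C); tuples unchanged.
U ⋈ RENAME[F→F2](U) (natural join on C): {(19, 28, 19), (19, 28, 26), (19, 28, 3), (19, 28, 32), (26, 28, 19), (26, 28, 26), (26, 28, 3), (26, 28, 32), (3, 28, 19), (3, 28, 26), (3, 28, 3), (3, 28, 32), (32, 28, 19), (32, 28, 26), (32, 28, 3), (32, 28, 32), (34, 29, 34), (34, 29, 35), (34, 29, 37), (34, 29, 38), (35, 29, 34), (35, 29, 35), (35, 29, 37), (35, 29, 38), (37, 29, 34), (37, 29, 35), (37, 29, 37), (37, 29, 38), (38, 29, 34), (38, 29, 35), (38, 29, 37), (38, 29, 38)}
σ[F < F2]: keep tuples satisfying F < F2 → {(19, 28, 26), (19, 28, 32), (26, 28, 32), (3, 28, 19), (3, 28, 26), (3, 28, 32), (34, 29, 35), (34, 29, 37), (34, 29, 38), (35, 29, 37), (35, 29, 38), (37, 29, 38)}
π_{F2, F} gives {(19, 3), (26, 19), (26, 3), (32, 19), (32, 26), (32, 3), (35, 34), (37, 34), (37, 35), (38, 34), (38, 35), (38, 37)}.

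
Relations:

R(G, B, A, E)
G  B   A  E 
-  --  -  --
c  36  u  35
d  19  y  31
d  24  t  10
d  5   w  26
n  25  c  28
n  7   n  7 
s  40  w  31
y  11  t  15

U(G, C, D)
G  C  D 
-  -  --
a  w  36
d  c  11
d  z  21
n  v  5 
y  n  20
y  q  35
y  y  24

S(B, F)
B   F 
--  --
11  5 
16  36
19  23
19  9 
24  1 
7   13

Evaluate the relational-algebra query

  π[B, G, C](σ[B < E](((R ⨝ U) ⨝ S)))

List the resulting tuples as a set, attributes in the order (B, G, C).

{(11, y, n), (11, y, q), (11, y, y), (19, d, c), (19, d, z)}

R ⋈ U (natural join on G): {(d, 19, y, 31, c, 11), (d, 19, y, 31, z, 21), (d, 24, t, 10, c, 11), (d, 24, t, 10, z, 21), (d, 5, w, 26, c, 11), (d, 5, w, 26, z, 21), (n, 25, c, 28, v, 5), (n, 7, n, 7, v, 5), (y, 11, t, 15, n, 20), (y, 11, t, 15, q, 35), (y, 11, t, 15, y, 24)}
(R ⨝ U) ⋈ S (natural join on B): {(d, 19, y, 31, c, 11, 23), (d, 19, y, 31, c, 11, 9), (d, 19, y, 31, z, 21, 23), (d, 19, y, 31, z, 21, 9), (d, 24, t, 10, c, 11, 1), (d, 24, t, 10, z, 21, 1), (n, 7, n, 7, v, 5, 13), (y, 11, t, 15, n, 20, 5), (y, 11, t, 15, q, 35, 5), (y, 11, t, 15, y, 24, 5)}
Selection B < E: {(d, 19, y, 31, c, 11, 23), (d, 19, y, 31, c, 11, 9), (d, 19, y, 31, z, 21, 23), (d, 19, y, 31, z, 21, 9), (y, 11, t, 15, n, 20, 5), (y, 11, t, 15, q, 35, 5), (y, 11, t, 15, y, 24, 5)}
Keep only column(s) B, G, C (2 duplicate(s) eliminated): {(11, y, n), (11, y, q), (11, y, y), (19, d, c), (19, d, z)}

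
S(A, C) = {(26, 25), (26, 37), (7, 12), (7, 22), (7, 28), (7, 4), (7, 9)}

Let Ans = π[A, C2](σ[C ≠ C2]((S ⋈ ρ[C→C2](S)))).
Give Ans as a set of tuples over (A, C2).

ρ[C→C2]: schema becomes (A, C2); tuples unchanged.
Natural join on A: {(26, 25, 25), (26, 25, 37), (26, 37, 25), (26, 37, 37), (7, 12, 12), (7, 12, 22), (7, 12, 28), (7, 12, 4), (7, 12, 9), (7, 22, 12), (7, 22, 22), (7, 22, 28), (7, 22, 4), (7, 22, 9), (7, 28, 12), (7, 28, 22), (7, 28, 28), (7, 28, 4), (7, 28, 9), (7, 4, 12), (7, 4, 22), (7, 4, 28), (7, 4, 4), (7, 4, 9), (7, 9, 12), (7, 9, 22), (7, 9, 28), (7, 9, 4), (7, 9, 9)}
Filtering on C ≠ C2 leaves {(26, 25, 37), (26, 37, 25), (7, 12, 22), (7, 12, 28), (7, 12, 4), (7, 12, 9), (7, 22, 12), (7, 22, 28), (7, 22, 4), (7, 22, 9), (7, 28, 12), (7, 28, 22), (7, 28, 4), (7, 28, 9), (7, 4, 12), (7, 4, 22), (7, 4, 28), (7, 4, 9), (7, 9, 12), (7, 9, 22), (7, 9, 28), (7, 9, 4)}.
Projecting to A, C2 (15 duplicate(s) eliminated): {(26, 25), (26, 37), (7, 12), (7, 22), (7, 28), (7, 4), (7, 9)}

{(26, 25), (26, 37), (7, 12), (7, 22), (7, 28), (7, 4), (7, 9)}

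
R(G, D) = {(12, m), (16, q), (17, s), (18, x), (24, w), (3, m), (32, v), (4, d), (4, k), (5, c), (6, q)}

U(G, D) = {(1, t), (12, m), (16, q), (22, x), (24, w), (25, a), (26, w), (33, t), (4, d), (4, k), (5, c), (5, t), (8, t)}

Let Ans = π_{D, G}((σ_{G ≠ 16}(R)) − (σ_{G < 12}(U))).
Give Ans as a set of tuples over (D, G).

{(m, 12), (m, 3), (q, 6), (s, 17), (v, 32), (w, 24), (x, 18)}

Apply σ_{G ≠ 16}; surviving tuples: {(12, m), (17, s), (18, x), (24, w), (3, m), (32, v), (4, d), (4, k), (5, c), (6, q)}
Apply σ_{G < 12}; surviving tuples: {(1, t), (4, d), (4, k), (5, c), (5, t), (8, t)}
Set difference of the two operands is {(12, m), (17, s), (18, x), (24, w), (3, m), (32, v), (6, q)}.
Projecting to D, G: {(m, 12), (m, 3), (q, 6), (s, 17), (v, 32), (w, 24), (x, 18)}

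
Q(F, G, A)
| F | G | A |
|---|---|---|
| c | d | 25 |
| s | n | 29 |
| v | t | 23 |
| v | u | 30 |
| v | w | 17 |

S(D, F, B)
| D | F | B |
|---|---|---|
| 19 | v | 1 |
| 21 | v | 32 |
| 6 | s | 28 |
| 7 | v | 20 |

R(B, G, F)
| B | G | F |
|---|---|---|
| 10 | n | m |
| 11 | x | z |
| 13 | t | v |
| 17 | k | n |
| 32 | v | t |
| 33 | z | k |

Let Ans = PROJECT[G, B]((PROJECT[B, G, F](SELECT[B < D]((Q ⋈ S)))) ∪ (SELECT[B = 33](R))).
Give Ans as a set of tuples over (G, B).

{(t, 1), (u, 1), (w, 1), (z, 33)}

Natural join on F: {(s, n, 29, 6, 28), (v, t, 23, 19, 1), (v, t, 23, 21, 32), (v, t, 23, 7, 20), (v, u, 30, 19, 1), (v, u, 30, 21, 32), (v, u, 30, 7, 20), (v, w, 17, 19, 1), (v, w, 17, 21, 32), (v, w, 17, 7, 20)}
σ[B < D]: keep tuples satisfying B < D → {(v, t, 23, 19, 1), (v, u, 30, 19, 1), (v, w, 17, 19, 1)}
π[B, G, F]: project onto (B, G, F) → {(1, t, v), (1, u, v), (1, w, v)}
σ[B = 33]: keep tuples satisfying B = 33 → {(33, z, k)}
Set union of the two operands is {(1, t, v), (1, u, v), (1, w, v), (33, z, k)}.
π[G, B]: project onto (G, B) → {(t, 1), (u, 1), (w, 1), (z, 33)}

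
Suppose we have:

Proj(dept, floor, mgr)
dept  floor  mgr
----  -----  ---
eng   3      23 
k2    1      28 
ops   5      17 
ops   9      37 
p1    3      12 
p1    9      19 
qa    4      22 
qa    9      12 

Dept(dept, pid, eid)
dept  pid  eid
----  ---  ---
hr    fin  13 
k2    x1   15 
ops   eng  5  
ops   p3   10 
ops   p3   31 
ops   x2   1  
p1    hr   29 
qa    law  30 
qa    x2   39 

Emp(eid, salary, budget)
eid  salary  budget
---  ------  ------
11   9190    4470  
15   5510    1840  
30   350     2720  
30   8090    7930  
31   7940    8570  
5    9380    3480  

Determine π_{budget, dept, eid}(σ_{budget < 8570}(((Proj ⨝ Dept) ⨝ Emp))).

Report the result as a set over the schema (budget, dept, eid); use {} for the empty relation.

{(1840, k2, 15), (2720, qa, 30), (3480, ops, 5), (7930, qa, 30)}

Joining Proj and Dept on dept yields {(k2, 1, 28, x1, 15), (ops, 5, 17, eng, 5), (ops, 5, 17, p3, 10), (ops, 5, 17, p3, 31), (ops, 5, 17, x2, 1), (ops, 9, 37, eng, 5), (ops, 9, 37, p3, 10), (ops, 9, 37, p3, 31), (ops, 9, 37, x2, 1), (p1, 3, 12, hr, 29), (p1, 9, 19, hr, 29), (qa, 4, 22, law, 30), (qa, 4, 22, x2, 39), (qa, 9, 12, law, 30), (qa, 9, 12, x2, 39)}.
Joining (Proj ⨝ Dept) and Emp on eid yields {(k2, 1, 28, x1, 15, 5510, 1840), (ops, 5, 17, eng, 5, 9380, 3480), (ops, 5, 17, p3, 31, 7940, 8570), (ops, 9, 37, eng, 5, 9380, 3480), (ops, 9, 37, p3, 31, 7940, 8570), (qa, 4, 22, law, 30, 350, 2720), (qa, 4, 22, law, 30, 8090, 7930), (qa, 9, 12, law, 30, 350, 2720), (qa, 9, 12, law, 30, 8090, 7930)}.
Filtering on budget < 8570 leaves {(k2, 1, 28, x1, 15, 5510, 1840), (ops, 5, 17, eng, 5, 9380, 3480), (ops, 9, 37, eng, 5, 9380, 3480), (qa, 4, 22, law, 30, 350, 2720), (qa, 4, 22, law, 30, 8090, 7930), (qa, 9, 12, law, 30, 350, 2720), (qa, 9, 12, law, 30, 8090, 7930)}.
Keep only column(s) budget, dept, eid (3 duplicate(s) eliminated): {(1840, k2, 15), (2720, qa, 30), (3480, ops, 5), (7930, qa, 30)}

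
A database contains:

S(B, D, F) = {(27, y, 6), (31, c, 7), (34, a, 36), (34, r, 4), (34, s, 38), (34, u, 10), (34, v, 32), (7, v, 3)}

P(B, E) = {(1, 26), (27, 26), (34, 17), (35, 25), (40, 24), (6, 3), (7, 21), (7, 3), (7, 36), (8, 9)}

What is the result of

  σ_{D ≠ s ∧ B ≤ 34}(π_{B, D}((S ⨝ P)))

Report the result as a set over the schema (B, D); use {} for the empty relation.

Natural join on B: {(27, y, 6, 26), (34, a, 36, 17), (34, r, 4, 17), (34, s, 38, 17), (34, u, 10, 17), (34, v, 32, 17), (7, v, 3, 21), (7, v, 3, 3), (7, v, 3, 36)}
Keep only column(s) B, D (2 duplicate(s) eliminated): {(27, y), (34, a), (34, r), (34, s), (34, u), (34, v), (7, v)}
Selection D ≠ s ∧ B ≤ 34: {(27, y), (34, a), (34, r), (34, u), (34, v), (7, v)}

{(27, y), (34, a), (34, r), (34, u), (34, v), (7, v)}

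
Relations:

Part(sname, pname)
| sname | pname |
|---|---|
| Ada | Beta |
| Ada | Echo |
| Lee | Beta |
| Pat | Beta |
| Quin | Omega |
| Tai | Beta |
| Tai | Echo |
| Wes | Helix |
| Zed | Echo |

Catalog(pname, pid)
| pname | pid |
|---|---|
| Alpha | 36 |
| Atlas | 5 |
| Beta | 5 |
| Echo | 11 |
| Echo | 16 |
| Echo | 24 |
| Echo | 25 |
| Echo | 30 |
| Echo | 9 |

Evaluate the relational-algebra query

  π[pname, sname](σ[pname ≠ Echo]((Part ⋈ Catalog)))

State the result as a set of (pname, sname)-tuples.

Natural join on pname: {(Ada, Beta, 5), (Ada, Echo, 11), (Ada, Echo, 16), (Ada, Echo, 24), (Ada, Echo, 25), (Ada, Echo, 30), (Ada, Echo, 9), (Lee, Beta, 5), (Pat, Beta, 5), (Tai, Beta, 5), (Tai, Echo, 11), (Tai, Echo, 16), (Tai, Echo, 24), (Tai, Echo, 25), (Tai, Echo, 30), (Tai, Echo, 9), (Zed, Echo, 11), (Zed, Echo, 16), (Zed, Echo, 24), (Zed, Echo, 25), (Zed, Echo, 30), (Zed, Echo, 9)}
Filtering on pname ≠ Echo leaves {(Ada, Beta, 5), (Lee, Beta, 5), (Pat, Beta, 5), (Tai, Beta, 5)}.
Keep only column(s) pname, sname: {(Beta, Ada), (Beta, Lee), (Beta, Pat), (Beta, Tai)}

{(Beta, Ada), (Beta, Lee), (Beta, Pat), (Beta, Tai)}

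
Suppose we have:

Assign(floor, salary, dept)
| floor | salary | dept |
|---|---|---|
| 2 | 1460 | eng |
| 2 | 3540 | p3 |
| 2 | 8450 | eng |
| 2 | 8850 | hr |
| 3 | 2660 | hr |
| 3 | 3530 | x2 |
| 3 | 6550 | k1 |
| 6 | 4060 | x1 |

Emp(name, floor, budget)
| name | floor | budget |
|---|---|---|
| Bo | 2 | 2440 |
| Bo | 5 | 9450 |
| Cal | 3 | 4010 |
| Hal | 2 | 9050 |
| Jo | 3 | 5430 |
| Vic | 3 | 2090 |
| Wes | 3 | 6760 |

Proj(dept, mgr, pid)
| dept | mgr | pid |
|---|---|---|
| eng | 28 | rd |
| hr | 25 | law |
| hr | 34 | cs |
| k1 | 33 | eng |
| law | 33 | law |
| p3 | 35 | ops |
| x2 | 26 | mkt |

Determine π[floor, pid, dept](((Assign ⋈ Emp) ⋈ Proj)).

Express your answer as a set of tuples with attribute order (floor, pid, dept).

{(2, cs, hr), (2, law, hr), (2, ops, p3), (2, rd, eng), (3, cs, hr), (3, eng, k1), (3, law, hr), (3, mkt, x2)}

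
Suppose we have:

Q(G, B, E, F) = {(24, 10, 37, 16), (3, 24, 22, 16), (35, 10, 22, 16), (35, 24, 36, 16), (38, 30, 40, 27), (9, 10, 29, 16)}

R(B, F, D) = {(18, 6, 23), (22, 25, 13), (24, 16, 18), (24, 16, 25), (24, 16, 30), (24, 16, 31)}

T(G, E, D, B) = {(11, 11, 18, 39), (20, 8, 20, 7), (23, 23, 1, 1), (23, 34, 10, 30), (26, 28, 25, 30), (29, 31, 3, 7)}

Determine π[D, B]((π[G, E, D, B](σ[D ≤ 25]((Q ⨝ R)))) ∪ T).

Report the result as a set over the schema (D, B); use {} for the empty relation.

Joining Q and R on B, F yields {(3, 24, 22, 16, 18), (3, 24, 22, 16, 25), (3, 24, 22, 16, 30), (3, 24, 22, 16, 31), (35, 24, 36, 16, 18), (35, 24, 36, 16, 25), (35, 24, 36, 16, 30), (35, 24, 36, 16, 31)}.
σ[D ≤ 25]: keep tuples satisfying D ≤ 25 → {(3, 24, 22, 16, 18), (3, 24, 22, 16, 25), (35, 24, 36, 16, 18), (35, 24, 36, 16, 25)}
Projecting to G, E, D, B: {(3, 22, 18, 24), (3, 22, 25, 24), (35, 36, 18, 24), (35, 36, 25, 24)}
Union: {(3, 22, 18, 24), (3, 22, 25, 24), (35, 36, 18, 24), (35, 36, 25, 24)} with {(11, 11, 18, 39), (20, 8, 20, 7), (23, 23, 1, 1), (23, 34, 10, 30), (26, 28, 25, 30), (29, 31, 3, 7)} → {(11, 11, 18, 39), (20, 8, 20, 7), (23, 23, 1, 1), (23, 34, 10, 30), (26, 28, 25, 30), (29, 31, 3, 7), (3, 22, 18, 24), (3, 22, 25, 24), (35, 36, 18, 24), (35, 36, 25, 24)}
Projecting to D, B (2 duplicate(s) eliminated): {(1, 1), (10, 30), (18, 24), (18, 39), (20, 7), (25, 24), (25, 30), (3, 7)}

{(1, 1), (10, 30), (18, 24), (18, 39), (20, 7), (25, 24), (25, 30), (3, 7)}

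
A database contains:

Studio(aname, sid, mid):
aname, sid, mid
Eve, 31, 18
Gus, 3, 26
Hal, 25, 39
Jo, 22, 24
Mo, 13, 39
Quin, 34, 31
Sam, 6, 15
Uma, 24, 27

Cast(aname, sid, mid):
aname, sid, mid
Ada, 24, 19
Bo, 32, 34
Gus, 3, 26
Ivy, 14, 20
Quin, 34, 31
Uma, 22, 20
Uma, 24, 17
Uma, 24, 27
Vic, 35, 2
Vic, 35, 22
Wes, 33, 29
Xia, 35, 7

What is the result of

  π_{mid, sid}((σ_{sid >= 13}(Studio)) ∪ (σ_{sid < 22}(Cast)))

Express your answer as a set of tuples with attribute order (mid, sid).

Filtering on sid >= 13 leaves {(Eve, 31, 18), (Hal, 25, 39), (Jo, 22, 24), (Mo, 13, 39), (Quin, 34, 31), (Uma, 24, 27)}.
Filtering on sid < 22 leaves {(Gus, 3, 26), (Ivy, 14, 20)}.
Set union of the two operands is {(Eve, 31, 18), (Gus, 3, 26), (Hal, 25, 39), (Ivy, 14, 20), (Jo, 22, 24), (Mo, 13, 39), (Quin, 34, 31), (Uma, 24, 27)}.
π_{mid, sid} gives {(18, 31), (20, 14), (24, 22), (26, 3), (27, 24), (31, 34), (39, 13), (39, 25)}.

{(18, 31), (20, 14), (24, 22), (26, 3), (27, 24), (31, 34), (39, 13), (39, 25)}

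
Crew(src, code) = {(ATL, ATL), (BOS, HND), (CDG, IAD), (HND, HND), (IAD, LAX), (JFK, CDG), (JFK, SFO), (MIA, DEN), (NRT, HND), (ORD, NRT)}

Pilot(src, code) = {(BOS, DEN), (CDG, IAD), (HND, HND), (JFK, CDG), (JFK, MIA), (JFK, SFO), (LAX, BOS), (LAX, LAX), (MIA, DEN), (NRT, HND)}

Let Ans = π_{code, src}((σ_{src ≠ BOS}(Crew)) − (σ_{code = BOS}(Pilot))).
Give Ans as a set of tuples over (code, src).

Selection src ≠ BOS: {(ATL, ATL), (CDG, IAD), (HND, HND), (IAD, LAX), (JFK, CDG), (JFK, SFO), (MIA, DEN), (NRT, HND), (ORD, NRT)}
Selection code = BOS: {(LAX, BOS)}
Taking the difference: {(ATL, ATL), (CDG, IAD), (HND, HND), (IAD, LAX), (JFK, CDG), (JFK, SFO), (MIA, DEN), (NRT, HND), (ORD, NRT)}
π_{code, src} gives {(ATL, ATL), (CDG, JFK), (DEN, MIA), (HND, HND), (HND, NRT), (IAD, CDG), (LAX, IAD), (NRT, ORD), (SFO, JFK)}.

{(ATL, ATL), (CDG, JFK), (DEN, MIA), (HND, HND), (HND, NRT), (IAD, CDG), (LAX, IAD), (NRT, ORD), (SFO, JFK)}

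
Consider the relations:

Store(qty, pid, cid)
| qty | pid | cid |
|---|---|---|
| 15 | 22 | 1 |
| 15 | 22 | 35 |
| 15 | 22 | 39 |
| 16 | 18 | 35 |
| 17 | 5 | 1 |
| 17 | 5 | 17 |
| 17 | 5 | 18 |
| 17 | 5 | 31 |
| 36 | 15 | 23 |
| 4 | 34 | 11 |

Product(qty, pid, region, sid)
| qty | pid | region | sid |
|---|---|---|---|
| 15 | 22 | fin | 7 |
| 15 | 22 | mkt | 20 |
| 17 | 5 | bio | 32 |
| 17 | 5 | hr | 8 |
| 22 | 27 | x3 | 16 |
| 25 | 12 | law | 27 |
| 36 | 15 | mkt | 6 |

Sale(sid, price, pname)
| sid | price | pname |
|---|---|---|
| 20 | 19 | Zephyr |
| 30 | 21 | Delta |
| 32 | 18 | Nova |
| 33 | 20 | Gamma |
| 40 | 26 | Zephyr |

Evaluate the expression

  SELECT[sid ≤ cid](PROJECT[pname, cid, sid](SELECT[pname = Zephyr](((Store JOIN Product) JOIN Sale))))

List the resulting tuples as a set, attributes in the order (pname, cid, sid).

Natural join on qty, pid: {(15, 22, 1, fin, 7), (15, 22, 1, mkt, 20), (15, 22, 35, fin, 7), (15, 22, 35, mkt, 20), (15, 22, 39, fin, 7), (15, 22, 39, mkt, 20), (17, 5, 1, bio, 32), (17, 5, 1, hr, 8), (17, 5, 17, bio, 32), (17, 5, 17, hr, 8), (17, 5, 18, bio, 32), (17, 5, 18, hr, 8), (17, 5, 31, bio, 32), (17, 5, 31, hr, 8), (36, 15, 23, mkt, 6)}
Natural join on sid: {(15, 22, 1, mkt, 20, 19, Zephyr), (15, 22, 35, mkt, 20, 19, Zephyr), (15, 22, 39, mkt, 20, 19, Zephyr), (17, 5, 1, bio, 32, 18, Nova), (17, 5, 17, bio, 32, 18, Nova), (17, 5, 18, bio, 32, 18, Nova), (17, 5, 31, bio, 32, 18, Nova)}
Apply σ_{pname = Zephyr}; surviving tuples: {(15, 22, 1, mkt, 20, 19, Zephyr), (15, 22, 35, mkt, 20, 19, Zephyr), (15, 22, 39, mkt, 20, 19, Zephyr)}
π[pname, cid, sid]: project onto (pname, cid, sid) → {(Zephyr, 1, 20), (Zephyr, 35, 20), (Zephyr, 39, 20)}
Apply σ_{sid ≤ cid}; surviving tuples: {(Zephyr, 35, 20), (Zephyr, 39, 20)}

{(Zephyr, 35, 20), (Zephyr, 39, 20)}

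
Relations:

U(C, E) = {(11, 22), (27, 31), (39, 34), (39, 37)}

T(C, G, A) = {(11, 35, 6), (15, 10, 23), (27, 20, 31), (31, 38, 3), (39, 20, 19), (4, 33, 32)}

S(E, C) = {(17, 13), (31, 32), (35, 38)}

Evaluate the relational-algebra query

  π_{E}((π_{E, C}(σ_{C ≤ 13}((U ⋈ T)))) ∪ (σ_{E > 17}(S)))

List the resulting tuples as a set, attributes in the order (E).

{22, 31, 35}

Joining U and T on C yields {(11, 22, 35, 6), (27, 31, 20, 31), (39, 34, 20, 19), (39, 37, 20, 19)}.
Apply σ_{C ≤ 13}; surviving tuples: {(11, 22, 35, 6)}
π_{E, C} gives {(22, 11)}.
Apply σ_{E > 17}; surviving tuples: {(31, 32), (35, 38)}
Union: {(22, 11)} with {(31, 32), (35, 38)} → {(22, 11), (31, 32), (35, 38)}
π_{E} gives {22, 31, 35}.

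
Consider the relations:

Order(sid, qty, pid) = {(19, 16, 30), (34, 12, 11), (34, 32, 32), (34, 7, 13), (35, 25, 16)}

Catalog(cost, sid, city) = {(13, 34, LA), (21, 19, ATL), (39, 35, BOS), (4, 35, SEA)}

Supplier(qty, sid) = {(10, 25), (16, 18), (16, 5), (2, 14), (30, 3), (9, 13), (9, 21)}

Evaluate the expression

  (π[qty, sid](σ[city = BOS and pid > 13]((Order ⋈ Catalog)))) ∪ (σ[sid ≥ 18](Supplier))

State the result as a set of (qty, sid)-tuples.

{(10, 25), (16, 18), (25, 35), (9, 21)}

Order ⋈ Catalog (natural join on sid): {(19, 16, 30, 21, ATL), (34, 12, 11, 13, LA), (34, 32, 32, 13, LA), (34, 7, 13, 13, LA), (35, 25, 16, 39, BOS), (35, 25, 16, 4, SEA)}
σ[city = BOS and pid > 13]: keep tuples satisfying city = BOS and pid > 13 → {(35, 25, 16, 39, BOS)}
π[qty, sid]: project onto (qty, sid) → {(25, 35)}
σ[sid ≥ 18]: keep tuples satisfying sid ≥ 18 → {(10, 25), (16, 18), (9, 21)}
Taking the union: {(10, 25), (16, 18), (25, 35), (9, 21)}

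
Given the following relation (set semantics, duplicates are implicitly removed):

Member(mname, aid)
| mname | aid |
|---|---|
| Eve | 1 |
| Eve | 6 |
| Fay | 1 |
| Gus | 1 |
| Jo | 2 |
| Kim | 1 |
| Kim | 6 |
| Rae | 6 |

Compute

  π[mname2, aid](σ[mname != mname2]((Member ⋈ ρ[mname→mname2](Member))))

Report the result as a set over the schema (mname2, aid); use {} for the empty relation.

{(Eve, 1), (Eve, 6), (Fay, 1), (Gus, 1), (Kim, 1), (Kim, 6), (Rae, 6)}

ρ[mname→mname2]: schema becomes (mname2, aid); tuples unchanged.
Joining Member and ρ[mname→mname2](Member) on aid yields {(Eve, 1, Eve), (Eve, 1, Fay), (Eve, 1, Gus), (Eve, 1, Kim), (Eve, 6, Eve), (Eve, 6, Kim), (Eve, 6, Rae), (Fay, 1, Eve), (Fay, 1, Fay), (Fay, 1, Gus), (Fay, 1, Kim), (Gus, 1, Eve), (Gus, 1, Fay), (Gus, 1, Gus), (Gus, 1, Kim), (Jo, 2, Jo), (Kim, 1, Eve), (Kim, 1, Fay), (Kim, 1, Gus), (Kim, 1, Kim), (Kim, 6, Eve), (Kim, 6, Kim), (Kim, 6, Rae), (Rae, 6, Eve), (Rae, 6, Kim), (Rae, 6, Rae)}.
Selection mname != mname2: {(Eve, 1, Fay), (Eve, 1, Gus), (Eve, 1, Kim), (Eve, 6, Kim), (Eve, 6, Rae), (Fay, 1, Eve), (Fay, 1, Gus), (Fay, 1, Kim), (Gus, 1, Eve), (Gus, 1, Fay), (Gus, 1, Kim), (Kim, 1, Eve), (Kim, 1, Fay), (Kim, 1, Gus), (Kim, 6, Eve), (Kim, 6, Rae), (Rae, 6, Eve), (Rae, 6, Kim)}
π[mname2, aid]: project onto (mname2, aid) (11 duplicate(s) eliminated) → {(Eve, 1), (Eve, 6), (Fay, 1), (Gus, 1), (Kim, 1), (Kim, 6), (Rae, 6)}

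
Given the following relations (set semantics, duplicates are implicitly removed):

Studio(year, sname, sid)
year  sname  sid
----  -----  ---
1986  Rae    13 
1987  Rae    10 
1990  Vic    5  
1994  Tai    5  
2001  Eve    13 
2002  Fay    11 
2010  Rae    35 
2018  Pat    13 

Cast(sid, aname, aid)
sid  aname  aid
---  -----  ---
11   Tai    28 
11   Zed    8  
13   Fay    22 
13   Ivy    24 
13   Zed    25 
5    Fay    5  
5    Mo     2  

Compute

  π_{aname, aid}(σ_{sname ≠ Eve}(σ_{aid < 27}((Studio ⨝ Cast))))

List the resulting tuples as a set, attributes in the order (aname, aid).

Studio ⋈ Cast (natural join on sid): {(1986, Rae, 13, Fay, 22), (1986, Rae, 13, Ivy, 24), (1986, Rae, 13, Zed, 25), (1990, Vic, 5, Fay, 5), (1990, Vic, 5, Mo, 2), (1994, Tai, 5, Fay, 5), (1994, Tai, 5, Mo, 2), (2001, Eve, 13, Fay, 22), (2001, Eve, 13, Ivy, 24), (2001, Eve, 13, Zed, 25), (2002, Fay, 11, Tai, 28), (2002, Fay, 11, Zed, 8), (2018, Pat, 13, Fay, 22), (2018, Pat, 13, Ivy, 24), (2018, Pat, 13, Zed, 25)}
Filtering on aid < 27 leaves {(1986, Rae, 13, Fay, 22), (1986, Rae, 13, Ivy, 24), (1986, Rae, 13, Zed, 25), (1990, Vic, 5, Fay, 5), (1990, Vic, 5, Mo, 2), (1994, Tai, 5, Fay, 5), (1994, Tai, 5, Mo, 2), (2001, Eve, 13, Fay, 22), (2001, Eve, 13, Ivy, 24), (2001, Eve, 13, Zed, 25), (2002, Fay, 11, Zed, 8), (2018, Pat, 13, Fay, 22), (2018, Pat, 13, Ivy, 24), (2018, Pat, 13, Zed, 25)}.
Filtering on sname ≠ Eve leaves {(1986, Rae, 13, Fay, 22), (1986, Rae, 13, Ivy, 24), (1986, Rae, 13, Zed, 25), (1990, Vic, 5, Fay, 5), (1990, Vic, 5, Mo, 2), (1994, Tai, 5, Fay, 5), (1994, Tai, 5, Mo, 2), (2002, Fay, 11, Zed, 8), (2018, Pat, 13, Fay, 22), (2018, Pat, 13, Ivy, 24), (2018, Pat, 13, Zed, 25)}.
π_{aname, aid} gives {(Fay, 22), (Fay, 5), (Ivy, 24), (Mo, 2), (Zed, 25), (Zed, 8)} (5 duplicate(s) eliminated).

{(Fay, 22), (Fay, 5), (Ivy, 24), (Mo, 2), (Zed, 25), (Zed, 8)}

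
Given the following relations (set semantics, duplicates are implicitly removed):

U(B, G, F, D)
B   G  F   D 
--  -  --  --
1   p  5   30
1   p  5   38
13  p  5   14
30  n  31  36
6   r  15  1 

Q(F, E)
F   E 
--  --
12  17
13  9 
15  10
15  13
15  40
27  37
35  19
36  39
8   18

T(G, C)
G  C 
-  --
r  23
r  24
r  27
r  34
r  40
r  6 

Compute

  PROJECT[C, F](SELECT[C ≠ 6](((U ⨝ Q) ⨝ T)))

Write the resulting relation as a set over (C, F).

{(23, 15), (24, 15), (27, 15), (34, 15), (40, 15)}

U ⋈ Q (natural join on F): {(6, r, 15, 1, 10), (6, r, 15, 1, 13), (6, r, 15, 1, 40)}
(U ⨝ Q) ⋈ T (natural join on G): {(6, r, 15, 1, 10, 23), (6, r, 15, 1, 10, 24), (6, r, 15, 1, 10, 27), (6, r, 15, 1, 10, 34), (6, r, 15, 1, 10, 40), (6, r, 15, 1, 10, 6), (6, r, 15, 1, 13, 23), (6, r, 15, 1, 13, 24), (6, r, 15, 1, 13, 27), (6, r, 15, 1, 13, 34), (6, r, 15, 1, 13, 40), (6, r, 15, 1, 13, 6), (6, r, 15, 1, 40, 23), (6, r, 15, 1, 40, 24), (6, r, 15, 1, 40, 27), (6, r, 15, 1, 40, 34), (6, r, 15, 1, 40, 40), (6, r, 15, 1, 40, 6)}
Apply σ_{C ≠ 6}; surviving tuples: {(6, r, 15, 1, 10, 23), (6, r, 15, 1, 10, 24), (6, r, 15, 1, 10, 27), (6, r, 15, 1, 10, 34), (6, r, 15, 1, 10, 40), (6, r, 15, 1, 13, 23), (6, r, 15, 1, 13, 24), (6, r, 15, 1, 13, 27), (6, r, 15, 1, 13, 34), (6, r, 15, 1, 13, 40), (6, r, 15, 1, 40, 23), (6, r, 15, 1, 40, 24), (6, r, 15, 1, 40, 27), (6, r, 15, 1, 40, 34), (6, r, 15, 1, 40, 40)}
π[C, F]: project onto (C, F) (10 duplicate(s) eliminated) → {(23, 15), (24, 15), (27, 15), (34, 15), (40, 15)}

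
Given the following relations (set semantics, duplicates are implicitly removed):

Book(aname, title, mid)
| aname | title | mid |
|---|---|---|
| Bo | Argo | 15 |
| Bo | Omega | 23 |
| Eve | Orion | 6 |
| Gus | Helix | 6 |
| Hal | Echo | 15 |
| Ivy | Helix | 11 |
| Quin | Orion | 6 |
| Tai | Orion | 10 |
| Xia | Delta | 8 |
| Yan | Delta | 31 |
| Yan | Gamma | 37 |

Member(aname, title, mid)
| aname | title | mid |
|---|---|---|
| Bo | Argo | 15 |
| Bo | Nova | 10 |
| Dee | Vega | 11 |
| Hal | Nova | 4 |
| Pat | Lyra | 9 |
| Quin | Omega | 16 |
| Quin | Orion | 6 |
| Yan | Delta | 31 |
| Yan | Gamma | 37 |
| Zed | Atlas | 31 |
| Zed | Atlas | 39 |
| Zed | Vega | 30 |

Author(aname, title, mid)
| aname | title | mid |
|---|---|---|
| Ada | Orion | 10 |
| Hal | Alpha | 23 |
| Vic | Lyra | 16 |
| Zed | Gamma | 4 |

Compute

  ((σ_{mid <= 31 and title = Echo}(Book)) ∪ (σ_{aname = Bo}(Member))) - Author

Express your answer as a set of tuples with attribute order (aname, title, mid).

{(Bo, Argo, 15), (Bo, Nova, 10), (Hal, Echo, 15)}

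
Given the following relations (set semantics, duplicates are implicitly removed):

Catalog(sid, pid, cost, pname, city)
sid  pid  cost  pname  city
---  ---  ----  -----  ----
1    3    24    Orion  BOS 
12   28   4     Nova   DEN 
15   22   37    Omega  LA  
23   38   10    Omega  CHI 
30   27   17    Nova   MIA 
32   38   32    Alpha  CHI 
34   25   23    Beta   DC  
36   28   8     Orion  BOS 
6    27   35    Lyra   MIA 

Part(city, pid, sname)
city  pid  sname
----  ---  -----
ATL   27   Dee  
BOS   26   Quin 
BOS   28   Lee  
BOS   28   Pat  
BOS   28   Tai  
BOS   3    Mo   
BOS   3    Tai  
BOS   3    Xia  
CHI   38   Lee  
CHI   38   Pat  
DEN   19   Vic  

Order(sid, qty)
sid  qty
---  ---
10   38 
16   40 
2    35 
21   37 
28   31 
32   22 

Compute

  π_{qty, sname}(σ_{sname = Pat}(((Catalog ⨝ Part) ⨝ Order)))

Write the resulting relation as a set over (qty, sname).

{(22, Pat)}

Catalog ⋈ Part (natural join on pid, city): {(1, 3, 24, Orion, BOS, Mo), (1, 3, 24, Orion, BOS, Tai), (1, 3, 24, Orion, BOS, Xia), (23, 38, 10, Omega, CHI, Lee), (23, 38, 10, Omega, CHI, Pat), (32, 38, 32, Alpha, CHI, Lee), (32, 38, 32, Alpha, CHI, Pat), (36, 28, 8, Orion, BOS, Lee), (36, 28, 8, Orion, BOS, Pat), (36, 28, 8, Orion, BOS, Tai)}
(Catalog ⨝ Part) ⋈ Order (natural join on sid): {(32, 38, 32, Alpha, CHI, Lee, 22), (32, 38, 32, Alpha, CHI, Pat, 22)}
Selection sname = Pat: {(32, 38, 32, Alpha, CHI, Pat, 22)}
π_{qty, sname} gives {(22, Pat)}.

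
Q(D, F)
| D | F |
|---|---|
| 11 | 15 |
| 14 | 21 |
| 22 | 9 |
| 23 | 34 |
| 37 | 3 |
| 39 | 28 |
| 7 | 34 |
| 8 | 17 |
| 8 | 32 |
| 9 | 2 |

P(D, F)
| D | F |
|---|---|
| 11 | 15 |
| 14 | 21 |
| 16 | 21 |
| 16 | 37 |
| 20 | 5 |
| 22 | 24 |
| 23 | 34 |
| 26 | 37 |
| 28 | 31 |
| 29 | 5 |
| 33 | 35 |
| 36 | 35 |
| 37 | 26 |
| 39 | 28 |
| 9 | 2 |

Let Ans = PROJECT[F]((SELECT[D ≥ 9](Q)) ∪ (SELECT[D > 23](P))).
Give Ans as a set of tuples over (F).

{15, 2, 21, 26, 28, 3, 31, 34, 35, 37, 5, 9}

Filtering on D ≥ 9 leaves {(11, 15), (14, 21), (22, 9), (23, 34), (37, 3), (39, 28), (9, 2)}.
Filtering on D > 23 leaves {(26, 37), (28, 31), (29, 5), (33, 35), (36, 35), (37, 26), (39, 28)}.
Union: {(11, 15), (14, 21), (22, 9), (23, 34), (37, 3), (39, 28), (9, 2)} with {(26, 37), (28, 31), (29, 5), (33, 35), (36, 35), (37, 26), (39, 28)} → {(11, 15), (14, 21), (22, 9), (23, 34), (26, 37), (28, 31), (29, 5), (33, 35), (36, 35), (37, 26), (37, 3), (39, 28), (9, 2)}
Projecting to F (1 duplicate(s) eliminated): {15, 2, 21, 26, 28, 3, 31, 34, 35, 37, 5, 9}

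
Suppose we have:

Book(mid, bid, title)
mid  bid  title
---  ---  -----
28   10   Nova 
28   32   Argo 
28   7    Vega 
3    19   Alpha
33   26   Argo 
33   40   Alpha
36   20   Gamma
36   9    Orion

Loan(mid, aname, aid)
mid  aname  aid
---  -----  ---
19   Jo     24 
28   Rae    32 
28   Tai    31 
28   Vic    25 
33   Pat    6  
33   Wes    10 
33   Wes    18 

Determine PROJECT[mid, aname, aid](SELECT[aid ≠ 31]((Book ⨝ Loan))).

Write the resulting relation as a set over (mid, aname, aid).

{(28, Rae, 32), (28, Vic, 25), (33, Pat, 6), (33, Wes, 10), (33, Wes, 18)}

Joining Book and Loan on mid yields {(28, 10, Nova, Rae, 32), (28, 10, Nova, Tai, 31), (28, 10, Nova, Vic, 25), (28, 32, Argo, Rae, 32), (28, 32, Argo, Tai, 31), (28, 32, Argo, Vic, 25), (28, 7, Vega, Rae, 32), (28, 7, Vega, Tai, 31), (28, 7, Vega, Vic, 25), (33, 26, Argo, Pat, 6), (33, 26, Argo, Wes, 10), (33, 26, Argo, Wes, 18), (33, 40, Alpha, Pat, 6), (33, 40, Alpha, Wes, 10), (33, 40, Alpha, Wes, 18)}.
Filtering on aid ≠ 31 leaves {(28, 10, Nova, Rae, 32), (28, 10, Nova, Vic, 25), (28, 32, Argo, Rae, 32), (28, 32, Argo, Vic, 25), (28, 7, Vega, Rae, 32), (28, 7, Vega, Vic, 25), (33, 26, Argo, Pat, 6), (33, 26, Argo, Wes, 10), (33, 26, Argo, Wes, 18), (33, 40, Alpha, Pat, 6), (33, 40, Alpha, Wes, 10), (33, 40, Alpha, Wes, 18)}.
π_{mid, aname, aid} gives {(28, Rae, 32), (28, Vic, 25), (33, Pat, 6), (33, Wes, 10), (33, Wes, 18)} (7 duplicate(s) eliminated).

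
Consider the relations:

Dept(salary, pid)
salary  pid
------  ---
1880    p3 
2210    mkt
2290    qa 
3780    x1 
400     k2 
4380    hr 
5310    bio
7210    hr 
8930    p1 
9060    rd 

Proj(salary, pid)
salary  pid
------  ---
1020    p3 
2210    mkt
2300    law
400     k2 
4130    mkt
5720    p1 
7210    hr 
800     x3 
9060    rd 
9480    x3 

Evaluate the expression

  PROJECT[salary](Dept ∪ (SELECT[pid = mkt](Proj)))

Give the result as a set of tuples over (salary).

{1880, 2210, 2290, 3780, 400, 4130, 4380, 5310, 7210, 8930, 9060}

σ[pid = mkt]: keep tuples satisfying pid = mkt → {(2210, mkt), (4130, mkt)}
Union: {(1880, p3), (2210, mkt), (2290, qa), (3780, x1), (400, k2), (4380, hr), (5310, bio), (7210, hr), (8930, p1), (9060, rd)} with {(2210, mkt), (4130, mkt)} → {(1880, p3), (2210, mkt), (2290, qa), (3780, x1), (400, k2), (4130, mkt), (4380, hr), (5310, bio), (7210, hr), (8930, p1), (9060, rd)}
Projecting to salary: {1880, 2210, 2290, 3780, 400, 4130, 4380, 5310, 7210, 8930, 9060}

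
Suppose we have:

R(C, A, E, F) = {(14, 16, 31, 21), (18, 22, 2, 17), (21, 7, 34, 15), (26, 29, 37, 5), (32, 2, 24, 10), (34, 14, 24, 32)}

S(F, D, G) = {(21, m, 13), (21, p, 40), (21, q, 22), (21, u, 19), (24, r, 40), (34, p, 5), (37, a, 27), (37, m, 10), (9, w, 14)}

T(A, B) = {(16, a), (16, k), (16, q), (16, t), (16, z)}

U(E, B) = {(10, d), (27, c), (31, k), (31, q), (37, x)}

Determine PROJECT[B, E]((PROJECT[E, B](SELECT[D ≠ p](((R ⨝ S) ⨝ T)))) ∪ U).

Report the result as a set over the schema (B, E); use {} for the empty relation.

{(a, 31), (c, 27), (d, 10), (k, 31), (q, 31), (t, 31), (x, 37), (z, 31)}

Joining R and S on F yields {(14, 16, 31, 21, m, 13), (14, 16, 31, 21, p, 40), (14, 16, 31, 21, q, 22), (14, 16, 31, 21, u, 19)}.
Joining (R ⨝ S) and T on A yields {(14, 16, 31, 21, m, 13, a), (14, 16, 31, 21, m, 13, k), (14, 16, 31, 21, m, 13, q), (14, 16, 31, 21, m, 13, t), (14, 16, 31, 21, m, 13, z), (14, 16, 31, 21, p, 40, a), (14, 16, 31, 21, p, 40, k), (14, 16, 31, 21, p, 40, q), (14, 16, 31, 21, p, 40, t), (14, 16, 31, 21, p, 40, z), (14, 16, 31, 21, q, 22, a), (14, 16, 31, 21, q, 22, k), (14, 16, 31, 21, q, 22, q), (14, 16, 31, 21, q, 22, t), (14, 16, 31, 21, q, 22, z), (14, 16, 31, 21, u, 19, a), (14, 16, 31, 21, u, 19, k), (14, 16, 31, 21, u, 19, q), (14, 16, 31, 21, u, 19, t), (14, 16, 31, 21, u, 19, z)}.
Filtering on D ≠ p leaves {(14, 16, 31, 21, m, 13, a), (14, 16, 31, 21, m, 13, k), (14, 16, 31, 21, m, 13, q), (14, 16, 31, 21, m, 13, t), (14, 16, 31, 21, m, 13, z), (14, 16, 31, 21, q, 22, a), (14, 16, 31, 21, q, 22, k), (14, 16, 31, 21, q, 22, q), (14, 16, 31, 21, q, 22, t), (14, 16, 31, 21, q, 22, z), (14, 16, 31, 21, u, 19, a), (14, 16, 31, 21, u, 19, k), (14, 16, 31, 21, u, 19, q), (14, 16, 31, 21, u, 19, t), (14, 16, 31, 21, u, 19, z)}.
π_{E, B} gives {(31, a), (31, k), (31, q), (31, t), (31, z)} (10 duplicate(s) eliminated).
Set union of the two operands is {(10, d), (27, c), (31, a), (31, k), (31, q), (31, t), (31, z), (37, x)}.
π_{B, E} gives {(a, 31), (c, 27), (d, 10), (k, 31), (q, 31), (t, 31), (x, 37), (z, 31)}.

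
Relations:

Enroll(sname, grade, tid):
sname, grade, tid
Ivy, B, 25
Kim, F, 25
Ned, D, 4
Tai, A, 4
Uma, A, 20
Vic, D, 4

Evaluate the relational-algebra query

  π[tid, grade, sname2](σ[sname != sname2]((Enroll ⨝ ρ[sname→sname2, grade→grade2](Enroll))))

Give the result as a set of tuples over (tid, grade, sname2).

ρ[sname→sname2, grade→grade2]: schema becomes (sname2, grade2, tid); tuples unchanged.
Enroll ⋈ ρ[sname→sname2, grade→grade2](Enroll) (natural join on tid): {(Ivy, B, 25, Ivy, B), (Ivy, B, 25, Kim, F), (Kim, F, 25, Ivy, B), (Kim, F, 25, Kim, F), (Ned, D, 4, Ned, D), (Ned, D, 4, Tai, A), (Ned, D, 4, Vic, D), (Tai, A, 4, Ned, D), (Tai, A, 4, Tai, A), (Tai, A, 4, Vic, D), (Uma, A, 20, Uma, A), (Vic, D, 4, Ned, D), (Vic, D, 4, Tai, A), (Vic, D, 4, Vic, D)}
Filtering on sname != sname2 leaves {(Ivy, B, 25, Kim, F), (Kim, F, 25, Ivy, B), (Ned, D, 4, Tai, A), (Ned, D, 4, Vic, D), (Tai, A, 4, Ned, D), (Tai, A, 4, Vic, D), (Vic, D, 4, Ned, D), (Vic, D, 4, Tai, A)}.
π_{tid, grade, sname2} gives {(25, B, Kim), (25, F, Ivy), (4, A, Ned), (4, A, Vic), (4, D, Ned), (4, D, Tai), (4, D, Vic)} (1 duplicate(s) eliminated).

{(25, B, Kim), (25, F, Ivy), (4, A, Ned), (4, A, Vic), (4, D, Ned), (4, D, Tai), (4, D, Vic)}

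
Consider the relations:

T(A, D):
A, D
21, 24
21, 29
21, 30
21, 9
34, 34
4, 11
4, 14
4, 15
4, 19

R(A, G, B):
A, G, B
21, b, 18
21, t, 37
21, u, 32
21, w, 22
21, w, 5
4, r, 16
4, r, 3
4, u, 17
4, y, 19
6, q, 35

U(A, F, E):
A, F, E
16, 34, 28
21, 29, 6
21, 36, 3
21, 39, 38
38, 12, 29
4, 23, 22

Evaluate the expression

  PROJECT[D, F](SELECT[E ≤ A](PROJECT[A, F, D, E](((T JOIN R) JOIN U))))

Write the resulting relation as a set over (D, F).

{(24, 29), (24, 36), (29, 29), (29, 36), (30, 29), (30, 36), (9, 29), (9, 36)}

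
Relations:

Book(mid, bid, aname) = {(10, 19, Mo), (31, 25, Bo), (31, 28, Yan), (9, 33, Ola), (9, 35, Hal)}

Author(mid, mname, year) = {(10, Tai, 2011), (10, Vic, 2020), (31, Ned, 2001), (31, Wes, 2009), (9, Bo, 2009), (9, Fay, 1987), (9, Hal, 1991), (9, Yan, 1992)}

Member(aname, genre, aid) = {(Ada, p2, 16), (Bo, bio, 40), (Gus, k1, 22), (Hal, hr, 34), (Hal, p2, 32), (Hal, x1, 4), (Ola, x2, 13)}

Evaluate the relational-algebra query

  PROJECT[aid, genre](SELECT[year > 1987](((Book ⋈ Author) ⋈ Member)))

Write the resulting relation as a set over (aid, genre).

Book ⋈ Author (natural join on mid): {(10, 19, Mo, Tai, 2011), (10, 19, Mo, Vic, 2020), (31, 25, Bo, Ned, 2001), (31, 25, Bo, Wes, 2009), (31, 28, Yan, Ned, 2001), (31, 28, Yan, Wes, 2009), (9, 33, Ola, Bo, 2009), (9, 33, Ola, Fay, 1987), (9, 33, Ola, Hal, 1991), (9, 33, Ola, Yan, 1992), (9, 35, Hal, Bo, 2009), (9, 35, Hal, Fay, 1987), (9, 35, Hal, Hal, 1991), (9, 35, Hal, Yan, 1992)}
(Book ⋈ Author) ⋈ Member (natural join on aname): {(31, 25, Bo, Ned, 2001, bio, 40), (31, 25, Bo, Wes, 2009, bio, 40), (9, 33, Ola, Bo, 2009, x2, 13), (9, 33, Ola, Fay, 1987, x2, 13), (9, 33, Ola, Hal, 1991, x2, 13), (9, 33, Ola, Yan, 1992, x2, 13), (9, 35, Hal, Bo, 2009, hr, 34), (9, 35, Hal, Bo, 2009, p2, 32), (9, 35, Hal, Bo, 2009, x1, 4), (9, 35, Hal, Fay, 1987, hr, 34), (9, 35, Hal, Fay, 1987, p2, 32), (9, 35, Hal, Fay, 1987, x1, 4), (9, 35, Hal, Hal, 1991, hr, 34), (9, 35, Hal, Hal, 1991, p2, 32), (9, 35, Hal, Hal, 1991, x1, 4), (9, 35, Hal, Yan, 1992, hr, 34), (9, 35, Hal, Yan, 1992, p2, 32), (9, 35, Hal, Yan, 1992, x1, 4)}
Selection year > 1987: {(31, 25, Bo, Ned, 2001, bio, 40), (31, 25, Bo, Wes, 2009, bio, 40), (9, 33, Ola, Bo, 2009, x2, 13), (9, 33, Ola, Hal, 1991, x2, 13), (9, 33, Ola, Yan, 1992, x2, 13), (9, 35, Hal, Bo, 2009, hr, 34), (9, 35, Hal, Bo, 2009, p2, 32), (9, 35, Hal, Bo, 2009, x1, 4), (9, 35, Hal, Hal, 1991, hr, 34), (9, 35, Hal, Hal, 1991, p2, 32), (9, 35, Hal, Hal, 1991, x1, 4), (9, 35, Hal, Yan, 1992, hr, 34), (9, 35, Hal, Yan, 1992, p2, 32), (9, 35, Hal, Yan, 1992, x1, 4)}
Keep only column(s) aid, genre (9 duplicate(s) eliminated): {(13, x2), (32, p2), (34, hr), (4, x1), (40, bio)}

{(13, x2), (32, p2), (34, hr), (4, x1), (40, bio)}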